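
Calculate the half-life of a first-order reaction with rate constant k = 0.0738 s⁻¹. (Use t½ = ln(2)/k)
9.39 s

t½ = ln(2)/k = 0.6931/0.0738 = 9.39 s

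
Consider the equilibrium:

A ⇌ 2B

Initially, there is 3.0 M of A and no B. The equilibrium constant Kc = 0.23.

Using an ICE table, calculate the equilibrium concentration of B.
[B] = 0.775 M

ICE: [A] = 3.0 − x, [B] = 2x.
Kc = (2x)²/(3.0 − x) = 0.23 ⇒ 4x² + 0.23x − 0.69 = 0.
x = (−0.23 + √(0.23² + 4·4·0.69))/(2·4) = (−0.23 + √11.093)/8 = 0.38758.
[B] = 2x = 0.775 M.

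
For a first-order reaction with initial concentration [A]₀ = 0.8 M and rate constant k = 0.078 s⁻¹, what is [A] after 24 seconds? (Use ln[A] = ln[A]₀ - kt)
0.1231 M

ln[A] = ln[A]₀ - k·t = ln(0.8) - (0.078)·(24) = -0.2231 - 1.8720 = -2.0951
[A] = e^(-2.0951) = 0.1231 M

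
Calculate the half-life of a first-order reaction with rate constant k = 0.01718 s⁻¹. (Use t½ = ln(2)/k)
40.35 s

t½ = ln(2)/k = 0.6931/0.01718 = 40.35 s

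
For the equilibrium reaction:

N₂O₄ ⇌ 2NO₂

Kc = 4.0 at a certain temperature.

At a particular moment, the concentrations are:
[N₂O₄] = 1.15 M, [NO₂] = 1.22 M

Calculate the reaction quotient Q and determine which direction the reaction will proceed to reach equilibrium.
Q = 1.294, Q < K, reaction proceeds forward (toward products)

Q = ([NO₂]^2) / ([N₂O₄])
  = ((1.22)^2) / ((1.15)) = 1.4884/1.15 = 1.294
Since Q = 1.294 < Kc = 4.0, the reaction proceeds forward (toward products) to reach equilibrium.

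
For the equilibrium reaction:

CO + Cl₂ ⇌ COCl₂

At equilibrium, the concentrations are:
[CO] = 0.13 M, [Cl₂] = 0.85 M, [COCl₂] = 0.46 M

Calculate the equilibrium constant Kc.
K_c = 4.1629

Kc = ([COCl₂]) / ([CO] × [Cl₂])
   = ((0.46)) / ((0.13)·(0.85))
   = 0.46 / 0.1105 = 4.1629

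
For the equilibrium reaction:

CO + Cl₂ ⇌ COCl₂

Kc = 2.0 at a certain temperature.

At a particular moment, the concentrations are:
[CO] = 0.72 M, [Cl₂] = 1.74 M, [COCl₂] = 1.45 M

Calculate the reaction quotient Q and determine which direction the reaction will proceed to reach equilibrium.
Q = 1.157, Q < K, reaction proceeds forward (toward products)

Q = ([COCl₂]) / ([CO] × [Cl₂])
  = ((1.45)) / ((0.72)·(1.74)) = 1.45/1.2528 = 1.157
Since Q = 1.157 < Kc = 2.0, the reaction proceeds forward (toward products) to reach equilibrium.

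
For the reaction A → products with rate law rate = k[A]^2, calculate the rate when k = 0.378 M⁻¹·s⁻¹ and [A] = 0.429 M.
0.06957 M/s

rate = k·[A]^2 = 0.378·(0.429)^2 = 0.378·0.184041 = 0.06957 M/s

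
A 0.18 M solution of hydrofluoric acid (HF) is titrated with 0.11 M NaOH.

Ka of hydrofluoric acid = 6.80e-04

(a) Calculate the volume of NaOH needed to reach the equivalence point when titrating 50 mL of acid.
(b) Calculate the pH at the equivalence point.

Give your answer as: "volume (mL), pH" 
V = 81.8 mL, pH = 8.00

(a) At equivalence: moles acid = moles base.
moles acid = 0.18 × 0.05 = 0.009 mol; V_NaOH = 0.009/0.11 = 0.08182 L = 81.8 mL.
(b) At equivalence, all acid → conjugate base A⁻ at [A⁻] = 0.009/0.1318 = 0.06828 M.
Kb = Kw/Ka = 1.0e-14/6.80e-04 = 1.471e-11; [OH⁻] = √(Kb·[A⁻]) = 1.002e-06; pOH = 6.00; pH = 14 − pOH = 8.00.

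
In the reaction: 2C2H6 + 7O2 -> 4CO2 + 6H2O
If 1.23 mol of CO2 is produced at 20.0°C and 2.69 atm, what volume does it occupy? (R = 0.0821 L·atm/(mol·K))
T = 20.0°C + 273.15 = 293.15 K
V = nRT/P = (1.23 × 0.0821 × 293.15) / 2.69
V = 11.00 L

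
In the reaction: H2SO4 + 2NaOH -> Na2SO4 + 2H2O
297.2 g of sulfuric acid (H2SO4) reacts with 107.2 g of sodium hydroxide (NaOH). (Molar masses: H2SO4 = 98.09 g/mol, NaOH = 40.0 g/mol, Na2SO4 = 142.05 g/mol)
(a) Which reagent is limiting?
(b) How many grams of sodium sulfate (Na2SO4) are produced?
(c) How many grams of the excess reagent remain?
(a) NaOH, (b) 190.3 g, (c) 165.8 g

Moles of H2SO4 = 297.2 g ÷ 98.09 g/mol = 3.02987 mol
Moles of NaOH = 107.2 g ÷ 40.0 g/mol = 2.68 mol
Moles ÷ coefficient: H2SO4: 3.02987/1 = 3.03, NaOH: 2.68/2 = 1.34
(a) NaOH has the smaller value, so NaOH is the limiting reagent.
(b) Moles of Na2SO4 = 2.68 mol NaOH × (1/2) = 1.34 mol; mass = 1.34 mol × 142.05 g/mol = 190.3 g
(c) H2SO4 consumed = 2.68 × (1/2) = 1.34 mol; remaining = 3.02987 − 1.34 = 1.68987 mol; mass = 1.68987 mol × 98.09 g/mol = 165.8 g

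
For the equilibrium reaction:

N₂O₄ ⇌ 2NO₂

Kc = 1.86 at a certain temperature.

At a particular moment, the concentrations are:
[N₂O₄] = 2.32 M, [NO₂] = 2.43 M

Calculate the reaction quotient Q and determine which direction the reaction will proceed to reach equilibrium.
Q = 2.545, Q > K, reaction proceeds reverse (toward reactants)

Q = ([NO₂]^2) / ([N₂O₄])
  = ((2.43)^2) / ((2.32)) = 5.9049/2.32 = 2.545
Since Q = 2.545 > Kc = 1.86, the reaction proceeds reverse (toward reactants) to reach equilibrium.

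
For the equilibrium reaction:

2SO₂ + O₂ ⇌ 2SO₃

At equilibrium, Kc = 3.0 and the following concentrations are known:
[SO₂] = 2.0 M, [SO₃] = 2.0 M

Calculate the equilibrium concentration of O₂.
[O₂] = 0.3333 M

Kc = ([SO₃]^2) / ([SO₂]^2 × [O₂]) = 3.0
[O₂]^1 = (product terms)/(Kc · other reactant terms) = 4 / (3.0 · 4) = 0.33333
[O₂] = 0.3333 M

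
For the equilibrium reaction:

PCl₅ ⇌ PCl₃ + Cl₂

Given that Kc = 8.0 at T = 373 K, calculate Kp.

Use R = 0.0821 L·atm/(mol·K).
K_p = 244.9864

Δn = (moles gaseous products) − (moles gaseous reactants) = 1
T = 373 K; RT = 0.0821 × 373 = 30.6233
Kp = Kc·(RT)^Δn = 8.0 × (30.6233)^1 = 8.0 × 30.6233 = 244.9864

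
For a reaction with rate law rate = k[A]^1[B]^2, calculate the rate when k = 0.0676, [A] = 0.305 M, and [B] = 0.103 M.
0.0002187 M/s

rate = k·[A]^1·[B]^2 = 0.0676·(0.305)^1·(0.103)^2 = 0.0676·0.305·0.010609 = 0.0002187 M/s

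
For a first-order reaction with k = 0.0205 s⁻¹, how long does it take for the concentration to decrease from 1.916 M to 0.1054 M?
141.47 s

From ln[A] = ln[A]₀ - k·t: t = ln([A]₀/[A])/k = ln(1.916/0.1054)/0.0205 = ln(18.1784)/0.0205 = 2.9002/0.0205 = 141.47 s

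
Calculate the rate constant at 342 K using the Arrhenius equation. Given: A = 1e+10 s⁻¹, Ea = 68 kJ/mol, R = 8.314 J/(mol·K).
4.11e-01 s⁻¹

k = A·exp(-Ea/(R·T)) = 1e+10·exp(-68000/(8.314·342)) = 1e+10·exp(-23.9151) = 1e+10·4.1095e-11 = 4.11e-01 s⁻¹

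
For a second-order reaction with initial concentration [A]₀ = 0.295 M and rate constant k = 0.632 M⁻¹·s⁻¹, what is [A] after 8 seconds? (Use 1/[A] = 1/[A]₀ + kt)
0.1184 M

1/[A] = 1/[A]₀ + k·t = 1/0.295 + (0.632)·(8) = 3.3898 + 5.0560 = 8.4458
[A] = 1/8.4458 = 0.1184 M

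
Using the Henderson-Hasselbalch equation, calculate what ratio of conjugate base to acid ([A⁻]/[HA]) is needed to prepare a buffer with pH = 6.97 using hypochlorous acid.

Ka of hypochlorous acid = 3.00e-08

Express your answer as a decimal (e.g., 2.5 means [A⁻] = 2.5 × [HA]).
[A⁻]/[HA] = 0.280

pKa = −log(3.00e-08) = 7.5229. pH = pKa + log([A⁻]/[HA]). 6.97 = 7.5229 + log(ratio). log(ratio) = 6.97 − 7.5229 = -0.5529. ratio = 10^(-0.5529) = 0.280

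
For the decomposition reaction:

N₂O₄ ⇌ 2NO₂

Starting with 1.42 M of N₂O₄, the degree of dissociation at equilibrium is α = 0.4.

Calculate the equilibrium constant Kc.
K_c = 1.5147

x = α·[A]₀ = 0.4 × 1.42 = 0.568 M dissociated.
At eq: [N₂O₄] = 1.42 − 0.568 = 0.852 M; [NO₂] = 2x = 1.136 M.
Kc = [NO₂]²/[N₂O₄] = (1.136)²/0.852 = 1.515.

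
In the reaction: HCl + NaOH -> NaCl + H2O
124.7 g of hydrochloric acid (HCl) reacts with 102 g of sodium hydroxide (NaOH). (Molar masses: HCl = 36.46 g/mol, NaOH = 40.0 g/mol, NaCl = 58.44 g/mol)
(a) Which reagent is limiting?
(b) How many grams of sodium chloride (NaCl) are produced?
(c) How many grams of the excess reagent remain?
(a) NaOH, (b) 149 g, (c) 31.73 g

Moles of HCl = 124.7 g ÷ 36.46 g/mol = 3.42019 mol
Moles of NaOH = 102 g ÷ 40.0 g/mol = 2.55 mol
Moles ÷ coefficient: HCl: 3.42019/1 = 3.42, NaOH: 2.55/1 = 2.55
(a) NaOH has the smaller value, so NaOH is the limiting reagent.
(b) Moles of NaCl = 2.55 mol NaOH × (1/1) = 2.55 mol; mass = 2.55 mol × 58.44 g/mol = 149 g
(c) HCl consumed = 2.55 × (1/1) = 2.55 mol; remaining = 3.42019 − 2.55 = 0.870187 mol; mass = 0.870187 mol × 36.46 g/mol = 31.73 g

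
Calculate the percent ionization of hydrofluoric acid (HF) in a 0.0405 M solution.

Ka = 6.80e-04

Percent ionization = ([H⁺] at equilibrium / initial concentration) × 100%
Percent ionization = 12.1%

Let x = [H⁺]. Ka = x²/(C - x) ⇒ x² + (6.80e-04)x - (6.80e-04)(0.0405) = 0. x = 4.9189e-03. Percent = (4.9189e-03/0.0405) × 100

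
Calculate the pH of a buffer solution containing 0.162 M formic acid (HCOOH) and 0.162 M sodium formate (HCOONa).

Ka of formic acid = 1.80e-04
pH = 3.74

pKa = -log(1.80e-04) = 3.74. pH = pKa + log([A⁻]/[HA]) = 3.74 + log(0.162/0.162)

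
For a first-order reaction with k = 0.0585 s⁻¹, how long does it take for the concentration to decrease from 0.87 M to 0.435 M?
11.85 s

From ln[A] = ln[A]₀ - k·t: t = ln([A]₀/[A])/k = ln(0.87/0.435)/0.0585 = ln(2.0000)/0.0585 = 0.6931/0.0585 = 11.85 s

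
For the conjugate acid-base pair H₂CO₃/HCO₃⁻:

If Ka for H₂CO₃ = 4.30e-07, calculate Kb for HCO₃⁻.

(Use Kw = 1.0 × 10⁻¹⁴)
K_b = 2.33e-08

Conjugate acid-base pairs differ by one H⁺. Ka × Kb = Kw for a conjugate pair.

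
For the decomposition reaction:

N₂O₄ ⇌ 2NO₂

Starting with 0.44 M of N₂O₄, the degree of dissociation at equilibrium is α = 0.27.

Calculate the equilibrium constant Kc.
K_c = 0.1758

x = α·[A]₀ = 0.27 × 0.44 = 0.1188 M dissociated.
At eq: [N₂O₄] = 0.44 − 0.1188 = 0.3212 M; [NO₂] = 2x = 0.2376 M.
Kc = [NO₂]²/[N₂O₄] = (0.2376)²/0.3212 = 0.1758.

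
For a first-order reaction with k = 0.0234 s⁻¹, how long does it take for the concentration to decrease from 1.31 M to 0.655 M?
29.62 s

From ln[A] = ln[A]₀ - k·t: t = ln([A]₀/[A])/k = ln(1.31/0.655)/0.0234 = ln(2.0000)/0.0234 = 0.6931/0.0234 = 29.62 s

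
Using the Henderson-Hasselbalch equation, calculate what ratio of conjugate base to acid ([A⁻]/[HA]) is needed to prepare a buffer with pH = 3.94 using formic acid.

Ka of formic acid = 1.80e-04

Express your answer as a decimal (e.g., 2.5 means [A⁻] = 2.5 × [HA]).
[A⁻]/[HA] = 1.568

pKa = −log(1.80e-04) = 3.7447. pH = pKa + log([A⁻]/[HA]). 3.94 = 3.7447 + log(ratio). log(ratio) = 3.94 − 3.7447 = 0.1953. ratio = 10^(0.1953) = 1.568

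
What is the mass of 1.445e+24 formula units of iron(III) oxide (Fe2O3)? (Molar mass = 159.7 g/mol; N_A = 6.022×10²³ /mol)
Moles = 1.445e+24 ÷ 6.022×10²³ = 2.39954 mol
Mass = 2.39954 mol × 159.7 g/mol = 383.2 g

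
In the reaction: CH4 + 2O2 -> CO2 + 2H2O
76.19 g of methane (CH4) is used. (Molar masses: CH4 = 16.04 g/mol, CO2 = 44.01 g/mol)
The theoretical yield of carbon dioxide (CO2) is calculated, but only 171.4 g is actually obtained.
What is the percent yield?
Moles of CH4 = 76.19 g ÷ 16.04 g/mol = 4.75 mol
Mole ratio: 1 mol CO2 / 1 mol CH4
Moles of CO2 = 4.75 × (1/1) = 4.75 mol
Theoretical yield = 4.75 mol × 44.01 g/mol = 209.05 g
Actual yield = 171.4 g
Percent yield = (171.4 / 209.05) × 100% = 82.0%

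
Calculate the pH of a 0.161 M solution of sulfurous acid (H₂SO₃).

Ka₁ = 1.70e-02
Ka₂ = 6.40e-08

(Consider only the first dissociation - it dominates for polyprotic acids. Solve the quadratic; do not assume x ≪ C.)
pH = 1.35

x² + Ka₁·x − Ka₁·C = 0 with Ka₁ = 1.70e-02, C = 0.161.
x = (−Ka₁ + √(Ka₁² + 4·Ka₁·C))/2 = 4.4502e-02 M, so pH = 1.35.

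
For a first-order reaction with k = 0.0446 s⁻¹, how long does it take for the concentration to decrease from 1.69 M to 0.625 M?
22.30 s

From ln[A] = ln[A]₀ - k·t: t = ln([A]₀/[A])/k = ln(1.69/0.625)/0.0446 = ln(2.7040)/0.0446 = 0.9947/0.0446 = 22.30 s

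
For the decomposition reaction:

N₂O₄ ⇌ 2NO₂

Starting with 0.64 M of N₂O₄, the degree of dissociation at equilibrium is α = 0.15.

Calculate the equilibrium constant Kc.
K_c = 0.0678

x = α·[A]₀ = 0.15 × 0.64 = 0.096 M dissociated.
At eq: [N₂O₄] = 0.64 − 0.096 = 0.544 M; [NO₂] = 2x = 0.192 M.
Kc = [NO₂]²/[N₂O₄] = (0.192)²/0.544 = 0.06776.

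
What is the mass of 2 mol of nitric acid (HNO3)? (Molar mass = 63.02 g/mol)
Mass = 2 mol × 63.02 g/mol = 126 g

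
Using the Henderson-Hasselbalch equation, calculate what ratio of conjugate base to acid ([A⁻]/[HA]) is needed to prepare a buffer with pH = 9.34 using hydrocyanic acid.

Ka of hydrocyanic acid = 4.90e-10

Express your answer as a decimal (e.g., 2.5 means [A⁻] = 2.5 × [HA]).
[A⁻]/[HA] = 1.072

pKa = −log(4.90e-10) = 9.3098. pH = pKa + log([A⁻]/[HA]). 9.34 = 9.3098 + log(ratio). log(ratio) = 9.34 − 9.3098 = 0.0302. ratio = 10^(0.0302) = 1.072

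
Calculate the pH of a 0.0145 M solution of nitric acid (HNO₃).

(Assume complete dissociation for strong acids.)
pH = 1.84

[H⁺] = 0.0145 M for strong acid. pH = -log[H⁺] = -log(0.0145)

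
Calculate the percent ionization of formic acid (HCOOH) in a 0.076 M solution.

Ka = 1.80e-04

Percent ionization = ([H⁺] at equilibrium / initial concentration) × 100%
Percent ionization = 4.75%

Let x = [H⁺]. Ka = x²/(C - x) ⇒ x² + (1.80e-04)x - (1.80e-04)(0.076) = 0. x = 3.6097e-03. Percent = (3.6097e-03/0.076) × 100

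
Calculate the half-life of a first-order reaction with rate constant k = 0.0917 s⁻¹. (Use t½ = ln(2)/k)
7.56 s

t½ = ln(2)/k = 0.6931/0.0917 = 7.56 s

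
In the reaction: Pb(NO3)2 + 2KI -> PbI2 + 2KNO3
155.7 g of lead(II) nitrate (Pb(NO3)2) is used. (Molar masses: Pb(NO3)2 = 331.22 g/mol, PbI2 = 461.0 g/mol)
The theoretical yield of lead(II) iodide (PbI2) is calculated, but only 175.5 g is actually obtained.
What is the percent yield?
Moles of Pb(NO3)2 = 155.7 g ÷ 331.22 g/mol = 0.47008 mol
Mole ratio: 1 mol PbI2 / 1 mol Pb(NO3)2
Moles of PbI2 = 0.47008 × (1/1) = 0.47008 mol
Theoretical yield = 0.47008 mol × 461.0 g/mol = 216.71 g
Actual yield = 175.5 g
Percent yield = (175.5 / 216.71) × 100% = 81.0%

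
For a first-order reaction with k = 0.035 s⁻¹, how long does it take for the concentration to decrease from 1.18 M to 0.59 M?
19.80 s

From ln[A] = ln[A]₀ - k·t: t = ln([A]₀/[A])/k = ln(1.18/0.59)/0.035 = ln(2.0000)/0.035 = 0.6931/0.035 = 19.80 s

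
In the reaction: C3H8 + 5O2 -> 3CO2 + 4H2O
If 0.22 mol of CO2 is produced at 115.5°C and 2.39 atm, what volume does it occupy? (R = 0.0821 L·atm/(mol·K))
T = 115.5°C + 273.15 = 388.65 K
V = nRT/P = (0.22 × 0.0821 × 388.65) / 2.39
V = 2.94 L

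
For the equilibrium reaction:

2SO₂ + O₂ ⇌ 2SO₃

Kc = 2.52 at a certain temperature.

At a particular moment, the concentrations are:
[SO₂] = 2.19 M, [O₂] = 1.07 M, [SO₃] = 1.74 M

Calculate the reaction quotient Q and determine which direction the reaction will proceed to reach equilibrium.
Q = 0.590, Q < K, reaction proceeds forward (toward products)

Q = ([SO₃]^2) / ([SO₂]^2 × [O₂])
  = ((1.74)^2) / ((2.19)^2·(1.07)) = 3.0276/5.1318 = 0.59
Since Q = 0.59 < Kc = 2.52, the reaction proceeds forward (toward products) to reach equilibrium.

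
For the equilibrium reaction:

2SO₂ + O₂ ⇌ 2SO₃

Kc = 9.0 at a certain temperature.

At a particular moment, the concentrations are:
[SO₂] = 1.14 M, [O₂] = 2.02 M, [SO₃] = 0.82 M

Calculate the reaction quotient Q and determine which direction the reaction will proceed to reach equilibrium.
Q = 0.256, Q < K, reaction proceeds forward (toward products)

Q = ([SO₃]^2) / ([SO₂]^2 × [O₂])
  = ((0.82)^2) / ((1.14)^2·(2.02)) = 0.6724/2.6252 = 0.2561
Since Q = 0.2561 < Kc = 9.0, the reaction proceeds forward (toward products) to reach equilibrium.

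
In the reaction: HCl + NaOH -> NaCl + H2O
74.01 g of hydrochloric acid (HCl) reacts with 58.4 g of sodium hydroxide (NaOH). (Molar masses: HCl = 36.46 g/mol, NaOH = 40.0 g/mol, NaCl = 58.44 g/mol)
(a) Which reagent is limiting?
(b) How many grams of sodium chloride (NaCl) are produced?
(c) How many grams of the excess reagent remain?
(a) NaOH, (b) 85.32 g, (c) 20.78 g

Moles of HCl = 74.01 g ÷ 36.46 g/mol = 2.0299 mol
Moles of NaOH = 58.4 g ÷ 40.0 g/mol = 1.46 mol
Moles ÷ coefficient: HCl: 2.0299/1 = 2.03, NaOH: 1.46/1 = 1.46
(a) NaOH has the smaller value, so NaOH is the limiting reagent.
(b) Moles of NaCl = 1.46 mol NaOH × (1/1) = 1.46 mol; mass = 1.46 mol × 58.44 g/mol = 85.32 g
(c) HCl consumed = 1.46 × (1/1) = 1.46 mol; remaining = 2.0299 − 1.46 = 0.569896 mol; mass = 0.569896 mol × 36.46 g/mol = 20.78 g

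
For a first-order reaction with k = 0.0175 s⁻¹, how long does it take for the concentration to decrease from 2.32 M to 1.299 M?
33.14 s

From ln[A] = ln[A]₀ - k·t: t = ln([A]₀/[A])/k = ln(2.32/1.299)/0.0175 = ln(1.7860)/0.0175 = 0.5800/0.0175 = 33.14 s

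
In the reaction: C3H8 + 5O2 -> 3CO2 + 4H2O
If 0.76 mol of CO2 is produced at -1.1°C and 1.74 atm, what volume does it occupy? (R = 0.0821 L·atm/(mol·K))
T = -1.1°C + 273.15 = 272.05 K
V = nRT/P = (0.76 × 0.0821 × 272.05) / 1.74
V = 9.76 L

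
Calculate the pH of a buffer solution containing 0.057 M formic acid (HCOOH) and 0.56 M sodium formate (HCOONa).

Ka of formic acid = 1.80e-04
pH = 4.74

pKa = -log(1.80e-04) = 3.74. pH = pKa + log([A⁻]/[HA]) = 3.74 + log(0.56/0.057)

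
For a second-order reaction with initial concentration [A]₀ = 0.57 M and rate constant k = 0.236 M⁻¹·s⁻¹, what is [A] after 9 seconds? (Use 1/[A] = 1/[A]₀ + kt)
0.2578 M

1/[A] = 1/[A]₀ + k·t = 1/0.57 + (0.236)·(9) = 1.7544 + 2.1240 = 3.8784
[A] = 1/3.8784 = 0.2578 M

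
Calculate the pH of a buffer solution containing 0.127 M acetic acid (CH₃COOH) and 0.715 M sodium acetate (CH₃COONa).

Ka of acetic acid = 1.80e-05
pH = 5.50

pKa = -log(1.80e-05) = 4.74. pH = pKa + log([A⁻]/[HA]) = 4.74 + log(0.715/0.127)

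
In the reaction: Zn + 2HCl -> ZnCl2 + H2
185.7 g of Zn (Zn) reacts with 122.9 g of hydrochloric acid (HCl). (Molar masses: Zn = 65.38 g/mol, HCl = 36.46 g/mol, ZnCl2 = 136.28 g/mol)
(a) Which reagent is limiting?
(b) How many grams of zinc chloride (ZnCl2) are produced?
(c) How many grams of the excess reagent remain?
(a) HCl, (b) 229.7 g, (c) 75.51 g

Moles of Zn = 185.7 g ÷ 65.38 g/mol = 2.84032 mol
Moles of HCl = 122.9 g ÷ 36.46 g/mol = 3.37082 mol
Moles ÷ coefficient: Zn: 2.84032/1 = 2.84, HCl: 3.37082/2 = 1.685
(a) HCl has the smaller value, so HCl is the limiting reagent.
(b) Moles of ZnCl2 = 3.37082 mol HCl × (1/2) = 1.68541 mol; mass = 1.68541 mol × 136.28 g/mol = 229.7 g
(c) Zn consumed = 3.37082 × (1/2) = 1.68541 mol; remaining = 2.84032 − 1.68541 = 1.15491 mol; mass = 1.15491 mol × 65.38 g/mol = 75.51 g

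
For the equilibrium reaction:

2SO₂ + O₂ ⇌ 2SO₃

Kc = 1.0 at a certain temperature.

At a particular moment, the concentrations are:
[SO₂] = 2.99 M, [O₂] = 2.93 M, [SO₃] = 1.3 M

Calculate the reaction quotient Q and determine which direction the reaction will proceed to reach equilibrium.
Q = 0.065, Q < K, reaction proceeds forward (toward products)

Q = ([SO₃]^2) / ([SO₂]^2 × [O₂])
  = ((1.3)^2) / ((2.99)^2·(2.93)) = 1.69/26.194 = 0.06452
Since Q = 0.06452 < Kc = 1.0, the reaction proceeds forward (toward products) to reach equilibrium.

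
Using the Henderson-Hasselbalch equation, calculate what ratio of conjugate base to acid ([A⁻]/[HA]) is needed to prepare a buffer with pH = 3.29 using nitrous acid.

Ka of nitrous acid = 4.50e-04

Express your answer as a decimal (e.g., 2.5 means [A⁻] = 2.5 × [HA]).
[A⁻]/[HA] = 0.877

pKa = −log(4.50e-04) = 3.3468. pH = pKa + log([A⁻]/[HA]). 3.29 = 3.3468 + log(ratio). log(ratio) = 3.29 − 3.3468 = -0.0568. ratio = 10^(-0.0568) = 0.877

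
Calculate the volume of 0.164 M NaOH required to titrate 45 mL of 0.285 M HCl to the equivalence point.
V_{base} = 78.2 mL

At equivalence: moles acid = moles base.
moles HCl = 0.285 M × 0.045 L = 0.012825 mol
V_NaOH = 0.012825 mol ÷ 0.164 M = 0.0782 L = 78.2 mL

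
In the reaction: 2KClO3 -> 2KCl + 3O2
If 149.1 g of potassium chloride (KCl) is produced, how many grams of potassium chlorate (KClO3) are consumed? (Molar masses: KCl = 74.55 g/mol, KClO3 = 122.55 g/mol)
Moles of KCl = 149.1 g ÷ 74.55 g/mol = 2 mol
Mole ratio: 2 mol KClO3 / 2 mol KCl
Moles of KClO3 = 2 × (2/2) = 2 mol
Mass of KClO3 = 2 mol × 122.55 g/mol = 245.1 g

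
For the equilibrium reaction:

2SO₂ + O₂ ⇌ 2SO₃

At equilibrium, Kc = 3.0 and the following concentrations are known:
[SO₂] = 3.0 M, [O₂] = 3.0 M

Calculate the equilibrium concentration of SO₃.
[SO₃] = 9.0000 M

Kc = ([SO₃]^2) / ([SO₂]^2 × [O₂]) = 3.0
[SO₃]^2 = Kc · (reactant terms)/(other product terms) = 3.0 · 27 / 1 = 81
[SO₃] = (81)^(1/2) = 9.0000 M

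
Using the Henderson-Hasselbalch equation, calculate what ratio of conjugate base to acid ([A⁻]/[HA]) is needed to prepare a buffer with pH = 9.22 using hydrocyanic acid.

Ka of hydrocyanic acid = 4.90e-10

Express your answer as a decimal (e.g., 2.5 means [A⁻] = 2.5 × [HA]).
[A⁻]/[HA] = 0.813

pKa = −log(4.90e-10) = 9.3098. pH = pKa + log([A⁻]/[HA]). 9.22 = 9.3098 + log(ratio). log(ratio) = 9.22 − 9.3098 = -0.0898. ratio = 10^(-0.0898) = 0.813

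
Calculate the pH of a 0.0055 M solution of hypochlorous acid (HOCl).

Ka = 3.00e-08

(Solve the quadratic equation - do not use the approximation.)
pH = 4.89

x² + Ka×x - Ka×C = 0. Using quadratic formula: [H⁺] = 1.2830e-05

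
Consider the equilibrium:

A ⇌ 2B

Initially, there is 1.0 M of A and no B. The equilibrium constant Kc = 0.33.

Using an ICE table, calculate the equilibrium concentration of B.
[B] = 0.498 M

ICE: [A] = 1.0 − x, [B] = 2x.
Kc = (2x)²/(1.0 − x) = 0.33 ⇒ 4x² + 0.33x − 0.33 = 0.
x = (−0.33 + √(0.33² + 4·4·0.33))/(2·4) = (−0.33 + √5.3889)/8 = 0.24893.
[B] = 2x = 0.498 M.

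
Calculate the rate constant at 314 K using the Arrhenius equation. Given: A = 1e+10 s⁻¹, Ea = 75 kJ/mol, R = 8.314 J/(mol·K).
3.34e-03 s⁻¹

k = A·exp(-Ea/(R·T)) = 1e+10·exp(-75000/(8.314·314)) = 1e+10·exp(-28.7291) = 1e+10·3.3352e-13 = 3.34e-03 s⁻¹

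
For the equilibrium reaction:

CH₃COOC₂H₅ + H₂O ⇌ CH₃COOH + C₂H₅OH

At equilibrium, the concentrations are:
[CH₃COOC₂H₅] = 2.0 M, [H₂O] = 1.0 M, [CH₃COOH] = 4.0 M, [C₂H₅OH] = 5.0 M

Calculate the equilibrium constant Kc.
K_c = 10.0000

Kc = ([CH₃COOH] × [C₂H₅OH]) / ([CH₃COOC₂H₅] × [H₂O])
   = ((4.0)·(5.0)) / ((2.0)·(1.0))
   = 20 / 2 = 10.0000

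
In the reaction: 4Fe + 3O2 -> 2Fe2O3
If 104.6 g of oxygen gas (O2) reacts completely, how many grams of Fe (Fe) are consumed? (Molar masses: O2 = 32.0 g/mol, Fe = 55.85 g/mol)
Moles of O2 = 104.6 g ÷ 32.0 g/mol = 3.26875 mol
Mole ratio: 4 mol Fe / 3 mol O2
Moles of Fe = 3.26875 × (4/3) = 4.35833 mol
Mass of Fe = 4.35833 mol × 55.85 g/mol = 243.4 g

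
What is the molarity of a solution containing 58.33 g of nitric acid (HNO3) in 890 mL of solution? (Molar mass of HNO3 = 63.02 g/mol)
Moles of HNO3 = 58.33 g ÷ 63.02 g/mol = 0.925579 mol
Volume = 890 mL = 0.89 L
Molarity = 0.925579 mol ÷ 0.89 L = 1.04 M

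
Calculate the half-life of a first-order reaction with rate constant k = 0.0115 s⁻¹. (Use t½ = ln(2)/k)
60.27 s

t½ = ln(2)/k = 0.6931/0.0115 = 60.27 s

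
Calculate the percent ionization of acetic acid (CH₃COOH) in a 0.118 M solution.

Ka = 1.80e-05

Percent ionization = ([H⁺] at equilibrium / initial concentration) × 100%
Percent ionization = 1.23%

Let x = [H⁺]. Ka = x²/(C - x) ⇒ x² + (1.80e-05)x - (1.80e-05)(0.118) = 0. x = 1.4484e-03. Percent = (1.4484e-03/0.118) × 100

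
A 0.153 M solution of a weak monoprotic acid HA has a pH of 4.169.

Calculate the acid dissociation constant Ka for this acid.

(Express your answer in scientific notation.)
K_a = 3.00e-08

[H⁺] = 10^(−pH) = 10^(−4.169) = 6.776e-05 M. For HA ⇌ H⁺ + A⁻, Ka = x²/(C − x) = (6.776e-05)²/(0.153 − 6.776e-05) = 3.00e-08.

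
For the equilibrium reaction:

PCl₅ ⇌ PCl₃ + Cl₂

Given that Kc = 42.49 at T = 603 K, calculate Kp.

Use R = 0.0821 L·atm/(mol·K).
K_p = 2.10e+03

Δn = (moles gaseous products) − (moles gaseous reactants) = 1
T = 603 K; RT = 0.0821 × 603 = 49.5063
Kp = Kc·(RT)^Δn = 42.49 × (49.5063)^1 = 42.49 × 49.5063 = 2.10e+03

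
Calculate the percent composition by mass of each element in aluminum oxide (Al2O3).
Al: 52.92%, O: 47.08%

Molar mass of Al2O3 = 101.96 g/mol
% Al = (2 × 26.98) / 101.96 × 100% = 53.96 / 101.96 × 100% = 52.92%
% O = (3 × 16.0) / 101.96 × 100% = 48 / 101.96 × 100% = 47.08%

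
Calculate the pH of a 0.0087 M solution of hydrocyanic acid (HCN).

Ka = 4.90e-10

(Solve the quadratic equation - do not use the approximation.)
pH = 5.69

x² + Ka×x - Ka×C = 0. Using quadratic formula: [H⁺] = 2.0645e-06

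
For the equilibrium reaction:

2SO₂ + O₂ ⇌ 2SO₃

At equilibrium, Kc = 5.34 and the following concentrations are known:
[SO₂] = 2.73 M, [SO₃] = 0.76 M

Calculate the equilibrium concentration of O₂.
[O₂] = 0.0145 M

Kc = ([SO₃]^2) / ([SO₂]^2 × [O₂]) = 5.34
[O₂]^1 = (product terms)/(Kc · other reactant terms) = 0.5776 / (5.34 · 7.4529) = 0.014513
[O₂] = 0.0145 M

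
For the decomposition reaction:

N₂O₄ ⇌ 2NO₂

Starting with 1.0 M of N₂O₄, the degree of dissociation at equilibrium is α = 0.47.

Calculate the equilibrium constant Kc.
K_c = 1.6672

x = α·[A]₀ = 0.47 × 1.0 = 0.47 M dissociated.
At eq: [N₂O₄] = 1.0 − 0.47 = 0.53 M; [NO₂] = 2x = 0.94 M.
Kc = [NO₂]²/[N₂O₄] = (0.94)²/0.53 = 1.667.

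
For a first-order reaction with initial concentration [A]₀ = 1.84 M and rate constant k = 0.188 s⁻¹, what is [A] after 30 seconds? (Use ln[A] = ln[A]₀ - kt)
0.0065 M

ln[A] = ln[A]₀ - k·t = ln(1.84) - (0.188)·(30) = 0.6098 - 5.6400 = -5.0302
[A] = e^(-5.0302) = 0.0065 M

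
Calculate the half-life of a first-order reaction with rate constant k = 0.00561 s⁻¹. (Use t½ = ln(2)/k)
123.56 s

t½ = ln(2)/k = 0.6931/0.00561 = 123.56 s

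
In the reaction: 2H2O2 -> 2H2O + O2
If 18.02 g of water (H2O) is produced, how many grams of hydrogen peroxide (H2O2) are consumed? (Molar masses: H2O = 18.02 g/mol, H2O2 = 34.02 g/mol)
Moles of H2O = 18.02 g ÷ 18.02 g/mol = 1 mol
Mole ratio: 2 mol H2O2 / 2 mol H2O
Moles of H2O2 = 1 × (2/2) = 1 mol
Mass of H2O2 = 1 mol × 34.02 g/mol = 34.02 g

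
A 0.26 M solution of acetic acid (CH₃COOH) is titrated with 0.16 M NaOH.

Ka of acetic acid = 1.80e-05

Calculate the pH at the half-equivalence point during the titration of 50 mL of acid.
pH = pKa = 4.74

At the half-equivalence point, [HA] = [A⁻], so by Henderson–Hasselbalch pH = pKa + log(1) = pKa.
pKa = −log(1.80e-05) = 4.74.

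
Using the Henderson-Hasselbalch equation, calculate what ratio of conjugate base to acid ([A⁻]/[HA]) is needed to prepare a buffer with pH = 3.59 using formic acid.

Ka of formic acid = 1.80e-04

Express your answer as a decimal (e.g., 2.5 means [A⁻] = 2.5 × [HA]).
[A⁻]/[HA] = 0.700

pKa = −log(1.80e-04) = 3.7447. pH = pKa + log([A⁻]/[HA]). 3.59 = 3.7447 + log(ratio). log(ratio) = 3.59 − 3.7447 = -0.1547. ratio = 10^(-0.1547) = 0.700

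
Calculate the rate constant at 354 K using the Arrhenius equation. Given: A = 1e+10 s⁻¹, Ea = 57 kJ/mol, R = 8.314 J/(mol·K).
3.88e+01 s⁻¹

k = A·exp(-Ea/(R·T)) = 1e+10·exp(-57000/(8.314·354)) = 1e+10·exp(-19.3670) = 1e+10·3.8818e-09 = 3.88e+01 s⁻¹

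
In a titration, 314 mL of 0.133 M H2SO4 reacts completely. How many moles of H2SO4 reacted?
Moles = Molarity × Volume (L)
Moles = 0.133 M × 0.314 L = 0.04176 mol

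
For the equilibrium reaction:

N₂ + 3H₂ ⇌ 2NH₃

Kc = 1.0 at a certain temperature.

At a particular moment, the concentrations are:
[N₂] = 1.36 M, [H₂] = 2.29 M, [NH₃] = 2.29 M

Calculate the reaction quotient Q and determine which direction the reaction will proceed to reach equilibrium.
Q = 0.321, Q < K, reaction proceeds forward (toward products)

Q = ([NH₃]^2) / ([N₂] × [H₂]^3)
  = ((2.29)^2) / ((1.36)·(2.29)^3) = 5.2441/16.332 = 0.3211
Since Q = 0.3211 < Kc = 1.0, the reaction proceeds forward (toward products) to reach equilibrium.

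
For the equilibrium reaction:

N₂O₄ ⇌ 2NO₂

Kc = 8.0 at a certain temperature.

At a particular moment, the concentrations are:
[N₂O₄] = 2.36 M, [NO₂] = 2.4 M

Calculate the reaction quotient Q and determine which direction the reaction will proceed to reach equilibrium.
Q = 2.441, Q < K, reaction proceeds forward (toward products)

Q = ([NO₂]^2) / ([N₂O₄])
  = ((2.4)^2) / ((2.36)) = 5.76/2.36 = 2.441
Since Q = 2.441 < Kc = 8.0, the reaction proceeds forward (toward products) to reach equilibrium.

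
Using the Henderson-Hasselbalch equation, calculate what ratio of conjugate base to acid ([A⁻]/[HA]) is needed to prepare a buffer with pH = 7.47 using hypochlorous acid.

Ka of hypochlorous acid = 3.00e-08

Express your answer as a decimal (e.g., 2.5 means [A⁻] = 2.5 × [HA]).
[A⁻]/[HA] = 0.885

pKa = −log(3.00e-08) = 7.5229. pH = pKa + log([A⁻]/[HA]). 7.47 = 7.5229 + log(ratio). log(ratio) = 7.47 − 7.5229 = -0.0529. ratio = 10^(-0.0529) = 0.885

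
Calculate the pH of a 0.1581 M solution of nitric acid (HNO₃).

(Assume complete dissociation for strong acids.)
pH = 0.80

[H⁺] = 0.1581 M for strong acid. pH = -log[H⁺] = -log(0.1581)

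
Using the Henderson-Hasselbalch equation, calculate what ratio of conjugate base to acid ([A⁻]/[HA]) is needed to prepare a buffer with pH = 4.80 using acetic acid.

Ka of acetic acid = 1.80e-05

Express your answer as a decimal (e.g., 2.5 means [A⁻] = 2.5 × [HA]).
[A⁻]/[HA] = 1.136

pKa = −log(1.80e-05) = 4.7447. pH = pKa + log([A⁻]/[HA]). 4.80 = 4.7447 + log(ratio). log(ratio) = 4.80 − 4.7447 = 0.0553. ratio = 10^(0.0553) = 1.136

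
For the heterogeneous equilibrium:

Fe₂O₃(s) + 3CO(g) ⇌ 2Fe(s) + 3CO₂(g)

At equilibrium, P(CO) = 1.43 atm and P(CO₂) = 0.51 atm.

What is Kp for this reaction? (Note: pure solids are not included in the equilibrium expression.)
K_p = 0.045

Solids (Fe₂O₃, Fe) are excluded.
Kp = P(CO₂)³/P(CO)³ = (0.51)³/(1.43)³ = 0.1327/2.924 = 0.045.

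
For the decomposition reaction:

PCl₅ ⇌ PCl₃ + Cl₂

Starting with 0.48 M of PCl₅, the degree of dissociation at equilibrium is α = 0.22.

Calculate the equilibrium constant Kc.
K_c = 0.0298

x = α·[A]₀ = 0.22 × 0.48 = 0.1056 M dissociated.
At eq: [PCl₅] = 0.48 − 0.1056 = 0.3744 M; [PCl₃] = [Cl₂] = x = 0.1056 M.
Kc = [PCl₃][Cl₂]/[PCl₅] = (0.1056)²/0.3744 = 0.02978.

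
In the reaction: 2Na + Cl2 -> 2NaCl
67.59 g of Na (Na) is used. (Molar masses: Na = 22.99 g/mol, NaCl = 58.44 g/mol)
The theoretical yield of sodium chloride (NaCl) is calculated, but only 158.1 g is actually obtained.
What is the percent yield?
Moles of Na = 67.59 g ÷ 22.99 g/mol = 2.93997 mol
Mole ratio: 2 mol NaCl / 2 mol Na
Moles of NaCl = 2.93997 × (2/2) = 2.93997 mol
Theoretical yield = 2.93997 mol × 58.44 g/mol = 171.81 g
Actual yield = 158.1 g
Percent yield = (158.1 / 171.81) × 100% = 92.0%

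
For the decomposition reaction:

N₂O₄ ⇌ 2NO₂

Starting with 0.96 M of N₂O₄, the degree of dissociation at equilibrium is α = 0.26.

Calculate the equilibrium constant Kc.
K_c = 0.3508

x = α·[A]₀ = 0.26 × 0.96 = 0.2496 M dissociated.
At eq: [N₂O₄] = 0.96 − 0.2496 = 0.7104 M; [NO₂] = 2x = 0.4992 M.
Kc = [NO₂]²/[N₂O₄] = (0.4992)²/0.7104 = 0.3508.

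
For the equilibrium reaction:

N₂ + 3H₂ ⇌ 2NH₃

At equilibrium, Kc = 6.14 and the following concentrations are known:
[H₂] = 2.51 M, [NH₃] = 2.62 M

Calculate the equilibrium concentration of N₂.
[N₂] = 0.0707 M

Kc = ([NH₃]^2) / ([N₂] × [H₂]^3) = 6.14
[N₂]^1 = (product terms)/(Kc · other reactant terms) = 6.8644 / (6.14 · 15.813) = 0.070699
[N₂] = 0.0707 M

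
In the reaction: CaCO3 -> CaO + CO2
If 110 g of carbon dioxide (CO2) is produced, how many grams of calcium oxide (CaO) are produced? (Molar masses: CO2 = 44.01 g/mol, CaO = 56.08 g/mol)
Moles of CO2 = 110 g ÷ 44.01 g/mol = 2.49943 mol
Mole ratio: 1 mol CaO / 1 mol CO2
Moles of CaO = 2.49943 × (1/1) = 2.49943 mol
Mass of CaO = 2.49943 mol × 56.08 g/mol = 140.2 g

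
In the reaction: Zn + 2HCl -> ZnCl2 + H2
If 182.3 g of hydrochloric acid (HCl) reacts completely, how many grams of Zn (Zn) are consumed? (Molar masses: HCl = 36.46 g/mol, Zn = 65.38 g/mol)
Moles of HCl = 182.3 g ÷ 36.46 g/mol = 5 mol
Mole ratio: 1 mol Zn / 2 mol HCl
Moles of Zn = 5 × (1/2) = 2.5 mol
Mass of Zn = 2.5 mol × 65.38 g/mol = 163.4 g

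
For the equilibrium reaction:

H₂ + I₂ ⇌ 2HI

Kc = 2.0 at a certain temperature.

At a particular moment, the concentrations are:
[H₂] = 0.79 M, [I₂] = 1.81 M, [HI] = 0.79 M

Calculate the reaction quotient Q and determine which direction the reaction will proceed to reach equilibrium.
Q = 0.436, Q < K, reaction proceeds forward (toward products)

Q = ([HI]^2) / ([H₂] × [I₂])
  = ((0.79)^2) / ((0.79)·(1.81)) = 0.6241/1.4299 = 0.4365
Since Q = 0.4365 < Kc = 2.0, the reaction proceeds forward (toward products) to reach equilibrium.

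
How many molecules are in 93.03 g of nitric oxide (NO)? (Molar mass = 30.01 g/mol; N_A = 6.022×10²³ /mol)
Moles = 93.03 g ÷ 30.01 g/mol = 3.09997 mol
Molecules = 3.09997 mol × 6.022×10²³ /mol = 1.867e+24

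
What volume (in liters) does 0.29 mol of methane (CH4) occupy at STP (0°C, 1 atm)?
At STP, 1 mol of gas occupies 22.4 L
Volume = 0.29 mol × 22.4 L/mol = 6.50 L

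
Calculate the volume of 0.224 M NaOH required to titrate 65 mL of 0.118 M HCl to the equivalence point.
V_{base} = 34.2 mL

At equivalence: moles acid = moles base.
moles HCl = 0.118 M × 0.065 L = 0.00767 mol
V_NaOH = 0.00767 mol ÷ 0.224 M = 0.03424 L = 34.2 mL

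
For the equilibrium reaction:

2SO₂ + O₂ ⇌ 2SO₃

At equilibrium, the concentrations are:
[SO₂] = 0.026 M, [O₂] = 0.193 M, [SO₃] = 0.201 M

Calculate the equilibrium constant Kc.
K_c = 3.10e+02

Kc = ([SO₃]^2) / ([SO₂]^2 × [O₂])
   = ((0.201)^2) / ((0.026)^2·(0.193))
   = 0.040401 / 0.00013047 = 3.10e+02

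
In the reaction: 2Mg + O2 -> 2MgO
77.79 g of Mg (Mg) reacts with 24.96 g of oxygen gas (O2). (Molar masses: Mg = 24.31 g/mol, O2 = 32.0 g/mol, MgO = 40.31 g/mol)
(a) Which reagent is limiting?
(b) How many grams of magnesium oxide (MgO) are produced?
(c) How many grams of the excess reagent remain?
(a) O2, (b) 62.88 g, (c) 39.87 g

Moles of Mg = 77.79 g ÷ 24.31 g/mol = 3.19992 mol
Moles of O2 = 24.96 g ÷ 32.0 g/mol = 0.78 mol
Moles ÷ coefficient: Mg: 3.19992/2 = 1.6, O2: 0.78/1 = 0.78
(a) O2 has the smaller value, so O2 is the limiting reagent.
(b) Moles of MgO = 0.78 mol O2 × (2/1) = 1.56 mol; mass = 1.56 mol × 40.31 g/mol = 62.88 g
(c) Mg consumed = 0.78 × (2/1) = 1.56 mol; remaining = 3.19992 − 1.56 = 1.63992 mol; mass = 1.63992 mol × 24.31 g/mol = 39.87 g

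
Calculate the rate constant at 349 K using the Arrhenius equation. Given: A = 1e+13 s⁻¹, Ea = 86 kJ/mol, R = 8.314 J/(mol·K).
1.34e+00 s⁻¹

k = A·exp(-Ea/(R·T)) = 1e+13·exp(-86000/(8.314·349)) = 1e+13·exp(-29.6390) = 1e+13·1.3426e-13 = 1.34e+00 s⁻¹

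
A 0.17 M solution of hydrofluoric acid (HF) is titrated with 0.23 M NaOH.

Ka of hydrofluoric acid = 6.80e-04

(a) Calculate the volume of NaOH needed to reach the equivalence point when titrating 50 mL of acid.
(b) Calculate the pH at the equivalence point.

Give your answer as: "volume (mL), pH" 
V = 37.0 mL, pH = 8.08

(a) At equivalence: moles acid = moles base.
moles acid = 0.17 × 0.05 = 0.0085 mol; V_NaOH = 0.0085/0.23 = 0.03696 L = 37.0 mL.
(b) At equivalence, all acid → conjugate base A⁻ at [A⁻] = 0.0085/0.08696 = 0.09775 M.
Kb = Kw/Ka = 1.0e-14/6.80e-04 = 1.471e-11; [OH⁻] = √(Kb·[A⁻]) = 1.199e-06; pOH = 5.92; pH = 14 − pOH = 8.08.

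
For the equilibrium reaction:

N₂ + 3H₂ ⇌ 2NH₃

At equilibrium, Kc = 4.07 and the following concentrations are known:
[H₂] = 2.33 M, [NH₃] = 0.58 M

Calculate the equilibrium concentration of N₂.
[N₂] = 0.0065 M

Kc = ([NH₃]^2) / ([N₂] × [H₂]^3) = 4.07
[N₂]^1 = (product terms)/(Kc · other reactant terms) = 0.3364 / (4.07 · 12.649) = 0.0065342
[N₂] = 0.0065 M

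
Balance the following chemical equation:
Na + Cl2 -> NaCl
Balanced equation:
2Na + Cl2 -> 2NaCl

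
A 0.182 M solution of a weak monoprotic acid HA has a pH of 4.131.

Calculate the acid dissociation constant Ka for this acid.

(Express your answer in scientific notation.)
K_a = 3.01e-08

[H⁺] = 10^(−pH) = 10^(−4.131) = 7.396e-05 M. For HA ⇌ H⁺ + A⁻, Ka = x²/(C − x) = (7.396e-05)²/(0.182 − 7.396e-05) = 3.01e-08.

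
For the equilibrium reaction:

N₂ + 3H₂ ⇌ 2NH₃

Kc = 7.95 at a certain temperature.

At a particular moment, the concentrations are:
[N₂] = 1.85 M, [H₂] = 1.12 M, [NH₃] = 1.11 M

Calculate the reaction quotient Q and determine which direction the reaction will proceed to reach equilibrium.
Q = 0.474, Q < K, reaction proceeds forward (toward products)

Q = ([NH₃]^2) / ([N₂] × [H₂]^3)
  = ((1.11)^2) / ((1.85)·(1.12)^3) = 1.2321/2.5991 = 0.474
Since Q = 0.474 < Kc = 7.95, the reaction proceeds forward (toward products) to reach equilibrium.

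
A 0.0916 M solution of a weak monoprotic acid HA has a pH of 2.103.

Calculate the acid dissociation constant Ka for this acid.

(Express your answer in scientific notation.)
K_a = 7.43e-04

[H⁺] = 10^(−pH) = 10^(−2.103) = 7.889e-03 M. For HA ⇌ H⁺ + A⁻, Ka = x²/(C − x) = (7.889e-03)²/(0.0916 − 7.889e-03) = 7.43e-04.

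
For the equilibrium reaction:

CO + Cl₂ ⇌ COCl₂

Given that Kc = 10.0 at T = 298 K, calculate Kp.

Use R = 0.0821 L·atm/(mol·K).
K_p = 0.4087

Δn = (moles gaseous products) − (moles gaseous reactants) = -1
T = 298 K; RT = 0.0821 × 298 = 24.4658
Kp = Kc·(RT)^Δn = 10.0 × (24.4658)^-1 = 10.0 × 0.0408734 = 0.4087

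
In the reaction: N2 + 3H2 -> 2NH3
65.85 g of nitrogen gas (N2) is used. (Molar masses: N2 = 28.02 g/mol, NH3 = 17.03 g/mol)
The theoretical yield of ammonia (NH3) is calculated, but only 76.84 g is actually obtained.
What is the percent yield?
Moles of N2 = 65.85 g ÷ 28.02 g/mol = 2.35011 mol
Mole ratio: 2 mol NH3 / 1 mol N2
Moles of NH3 = 2.35011 × (2/1) = 4.70021 mol
Theoretical yield = 4.70021 mol × 17.03 g/mol = 80.045 g
Actual yield = 76.84 g
Percent yield = (76.84 / 80.045) × 100% = 96.0%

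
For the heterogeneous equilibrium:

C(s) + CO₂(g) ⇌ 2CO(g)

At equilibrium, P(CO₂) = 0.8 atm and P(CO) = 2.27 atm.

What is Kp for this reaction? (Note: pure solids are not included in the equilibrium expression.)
K_p = 6.441

Solid C is excluded.
Kp = P(CO)²/P(CO₂) = (2.27)²/0.8 = 5.153/0.8 = 6.441.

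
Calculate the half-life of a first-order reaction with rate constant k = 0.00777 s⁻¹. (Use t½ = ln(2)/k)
89.21 s

t½ = ln(2)/k = 0.6931/0.00777 = 89.21 s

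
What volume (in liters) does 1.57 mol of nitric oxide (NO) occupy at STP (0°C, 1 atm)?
At STP, 1 mol of gas occupies 22.4 L
Volume = 1.57 mol × 22.4 L/mol = 35.17 L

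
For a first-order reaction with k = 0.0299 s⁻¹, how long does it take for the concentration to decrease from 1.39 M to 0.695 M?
23.18 s

From ln[A] = ln[A]₀ - k·t: t = ln([A]₀/[A])/k = ln(1.39/0.695)/0.0299 = ln(2.0000)/0.0299 = 0.6931/0.0299 = 23.18 s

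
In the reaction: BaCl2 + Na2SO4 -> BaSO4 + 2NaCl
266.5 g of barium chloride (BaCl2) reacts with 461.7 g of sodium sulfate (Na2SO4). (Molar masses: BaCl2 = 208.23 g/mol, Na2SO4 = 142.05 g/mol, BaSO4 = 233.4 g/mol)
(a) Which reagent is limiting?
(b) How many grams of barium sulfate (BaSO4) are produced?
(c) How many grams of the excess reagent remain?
(a) BaCl2, (b) 298.7 g, (c) 279.9 g

Moles of BaCl2 = 266.5 g ÷ 208.23 g/mol = 1.27983 mol
Moles of Na2SO4 = 461.7 g ÷ 142.05 g/mol = 3.25026 mol
Moles ÷ coefficient: BaCl2: 1.27983/1 = 1.28, Na2SO4: 3.25026/1 = 3.25
(a) BaCl2 has the smaller value, so BaCl2 is the limiting reagent.
(b) Moles of BaSO4 = 1.27983 mol BaCl2 × (1/1) = 1.27983 mol; mass = 1.27983 mol × 233.4 g/mol = 298.7 g
(c) Na2SO4 consumed = 1.27983 × (1/1) = 1.27983 mol; remaining = 3.25026 − 1.27983 = 1.97043 mol; mass = 1.97043 mol × 142.05 g/mol = 279.9 g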